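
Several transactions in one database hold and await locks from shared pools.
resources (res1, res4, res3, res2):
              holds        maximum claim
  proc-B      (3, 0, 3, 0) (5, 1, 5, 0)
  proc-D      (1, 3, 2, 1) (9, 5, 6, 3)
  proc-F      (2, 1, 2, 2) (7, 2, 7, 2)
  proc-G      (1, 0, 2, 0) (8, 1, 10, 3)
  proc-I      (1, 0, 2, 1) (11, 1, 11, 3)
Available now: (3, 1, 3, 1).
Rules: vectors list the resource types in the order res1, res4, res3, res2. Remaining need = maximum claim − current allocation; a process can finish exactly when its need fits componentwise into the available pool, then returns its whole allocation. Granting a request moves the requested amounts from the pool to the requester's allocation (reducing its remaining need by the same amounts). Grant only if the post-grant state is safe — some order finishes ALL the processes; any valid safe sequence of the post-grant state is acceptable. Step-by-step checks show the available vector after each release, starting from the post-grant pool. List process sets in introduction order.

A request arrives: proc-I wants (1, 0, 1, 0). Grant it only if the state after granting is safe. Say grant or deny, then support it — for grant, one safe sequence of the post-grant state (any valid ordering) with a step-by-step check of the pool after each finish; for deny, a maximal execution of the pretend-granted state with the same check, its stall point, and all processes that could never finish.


DENY. Granting would leave the state unsafe.
Key observation: after proc-B, proc-F the pool peaks at (7, 2, 7, 3), and each blocked process is short somewhere: proc-D on res1; proc-G on res3; proc-I on res1, res3.
After a pretend grant, a maximal execution: proc-B, proc-F — then nothing else fits. Verifying each step:
  pool = (2, 1, 2, 1)
  run proc-B (needs (2, 1, 2, 0), free (2, 1, 2, 1)); after release of (3, 0, 3, 0) the pool is (5, 1, 5, 1)
  run proc-F (needs (5, 1, 5, 0), free (5, 1, 5, 1)); after release of (2, 1, 2, 2) the pool is (7, 2, 7, 3)
  proc-D still needs (8, 2, 4, 2) but only (7, 2, 7, 3) is free — short on res1
  proc-G still needs (7, 1, 8, 3) but only (7, 2, 7, 3) is free — short on res3
  proc-I still needs (9, 1, 8, 2) but only (7, 2, 7, 3) is free — short on res1 and res3
Processes that could never finish after the grant: proc-D, proc-G and proc-I.


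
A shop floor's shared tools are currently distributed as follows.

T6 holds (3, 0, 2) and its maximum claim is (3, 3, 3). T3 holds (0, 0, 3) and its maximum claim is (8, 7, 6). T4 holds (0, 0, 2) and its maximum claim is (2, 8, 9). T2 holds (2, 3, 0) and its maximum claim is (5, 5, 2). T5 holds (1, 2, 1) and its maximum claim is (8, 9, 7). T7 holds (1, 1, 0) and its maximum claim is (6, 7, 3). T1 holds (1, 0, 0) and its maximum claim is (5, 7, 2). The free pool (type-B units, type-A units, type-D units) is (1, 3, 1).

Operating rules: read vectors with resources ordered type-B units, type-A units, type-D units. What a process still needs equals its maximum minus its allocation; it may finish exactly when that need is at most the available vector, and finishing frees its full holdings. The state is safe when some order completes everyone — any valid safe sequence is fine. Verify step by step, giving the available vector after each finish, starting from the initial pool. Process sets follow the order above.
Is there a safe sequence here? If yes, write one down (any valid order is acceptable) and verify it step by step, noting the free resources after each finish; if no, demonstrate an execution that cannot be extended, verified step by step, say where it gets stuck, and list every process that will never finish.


SAFE, for example via the order T6, T2, T7, T1, T3, T5, T4.
Key observation: the first exact fit in this order is T6 — it needs (0, 3, 1) with (1, 3, 1) free, meeting a requested resource to the last unit.
Walking it through:
  pool = (1, 3, 1)
  run T6 (needs (0, 3, 1), free (1, 3, 1)); after release of (3, 0, 2) the pool is (4, 3, 3)
  run T2 (needs (3, 2, 2), free (4, 3, 3)); after release of (2, 3, 0) the pool is (6, 6, 3)
  run T7 (needs (5, 6, 3), free (6, 6, 3)); after release of (1, 1, 0) the pool is (7, 7, 3)
  run T1 (needs (4, 7, 2), free (7, 7, 3)); after release of (1, 0, 0) the pool is (8, 7, 3)
  run T3 (needs (8, 7, 3), free (8, 7, 3)); after release of (0, 0, 3) the pool is (8, 7, 6)
  run T5 (needs (7, 7, 6), free (8, 7, 6)); after release of (1, 2, 1) the pool is (9, 9, 7)
  run T4 (needs (2, 8, 7), free (9, 9, 7)); after release of (0, 0, 2) the pool is (9, 9, 9)


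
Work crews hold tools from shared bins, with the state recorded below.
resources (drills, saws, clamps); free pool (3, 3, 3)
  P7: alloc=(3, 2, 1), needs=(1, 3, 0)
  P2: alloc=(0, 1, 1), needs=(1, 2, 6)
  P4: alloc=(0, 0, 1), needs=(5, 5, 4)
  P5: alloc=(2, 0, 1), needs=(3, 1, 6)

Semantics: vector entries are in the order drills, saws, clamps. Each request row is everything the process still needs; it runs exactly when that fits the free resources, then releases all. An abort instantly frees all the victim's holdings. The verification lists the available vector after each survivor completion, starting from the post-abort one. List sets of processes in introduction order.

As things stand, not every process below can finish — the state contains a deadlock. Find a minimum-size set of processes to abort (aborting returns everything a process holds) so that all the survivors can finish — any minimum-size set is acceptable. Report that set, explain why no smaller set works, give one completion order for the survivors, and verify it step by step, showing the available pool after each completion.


Minimum abort set: P2.
Key observation: before aborting P2, P5 was permanently blocked — no order could ever run it; afterwards it completes at step 3.
Minimality: the empty abort set fails — the state is deadlocked as it stands.
Survivors finish in the order: P7, P4, P5. Step-by-step check (pool after the aborts first):
  pool = (3, 4, 4)
  P7: need (1, 3, 0) fits (3, 4, 4); releases (3, 2, 1), pool now (6, 6, 5)
  P4: need (5, 5, 4) fits (6, 6, 5); releases (0, 0, 1), pool now (6, 6, 6)
  P5: need (3, 1, 6) fits (6, 6, 6); releases (2, 0, 1), pool now (8, 6, 7)


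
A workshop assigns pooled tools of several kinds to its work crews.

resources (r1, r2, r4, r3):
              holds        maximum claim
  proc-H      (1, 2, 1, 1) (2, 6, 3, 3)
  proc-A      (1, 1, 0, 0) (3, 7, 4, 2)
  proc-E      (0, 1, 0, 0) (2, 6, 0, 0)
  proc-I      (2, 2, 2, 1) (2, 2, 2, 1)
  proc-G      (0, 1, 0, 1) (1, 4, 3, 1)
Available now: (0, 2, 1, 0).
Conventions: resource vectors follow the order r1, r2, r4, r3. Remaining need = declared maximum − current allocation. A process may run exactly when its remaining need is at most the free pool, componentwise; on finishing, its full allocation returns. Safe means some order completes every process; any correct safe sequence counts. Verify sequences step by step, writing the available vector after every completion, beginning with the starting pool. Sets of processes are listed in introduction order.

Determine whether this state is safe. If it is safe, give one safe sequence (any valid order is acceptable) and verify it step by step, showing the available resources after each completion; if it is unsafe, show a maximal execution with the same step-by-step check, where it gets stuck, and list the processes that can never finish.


SAFE. One safe sequence: proc-I, proc-G, proc-H, proc-E, proc-A.
Key observation: proc-G is the earliest step where a requested resource binds exactly: need (1, 3, 3, 0), pool (2, 4, 3, 1) at its turn.
Verifying each step:
  pool = (0, 2, 1, 0)
  run proc-I (needs (0, 0, 0, 0), free (0, 2, 1, 0)); after release of (2, 2, 2, 1) the pool is (2, 4, 3, 1)
  run proc-G (needs (1, 3, 3, 0), free (2, 4, 3, 1)); after release of (0, 1, 0, 1) the pool is (2, 5, 3, 2)
  run proc-H (needs (1, 4, 2, 2), free (2, 5, 3, 2)); after release of (1, 2, 1, 1) the pool is (3, 7, 4, 3)
  run proc-E (needs (2, 5, 0, 0), free (3, 7, 4, 3)); after release of (0, 1, 0, 0) the pool is (3, 8, 4, 3)
  run proc-A (needs (2, 6, 4, 2), free (3, 8, 4, 3)); after release of (1, 1, 0, 0) the pool is (4, 9, 4, 3)


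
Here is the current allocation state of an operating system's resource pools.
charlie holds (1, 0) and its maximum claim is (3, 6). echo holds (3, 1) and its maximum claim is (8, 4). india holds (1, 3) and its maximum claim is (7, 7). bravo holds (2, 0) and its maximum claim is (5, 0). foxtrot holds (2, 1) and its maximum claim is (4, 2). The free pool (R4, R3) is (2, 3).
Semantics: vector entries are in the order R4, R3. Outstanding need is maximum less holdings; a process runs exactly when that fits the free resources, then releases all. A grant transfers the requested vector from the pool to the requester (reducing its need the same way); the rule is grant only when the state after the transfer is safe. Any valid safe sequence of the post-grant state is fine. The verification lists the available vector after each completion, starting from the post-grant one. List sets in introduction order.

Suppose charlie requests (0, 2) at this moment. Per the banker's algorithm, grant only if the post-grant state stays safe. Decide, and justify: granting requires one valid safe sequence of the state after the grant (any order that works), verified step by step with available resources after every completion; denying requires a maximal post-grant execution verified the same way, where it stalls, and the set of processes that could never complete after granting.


DENY — the pretend-granted state is unsafe.
Key observation: R3 is the bottleneck — with foxtrot, bravo done the pool holds (6, 2), short of every remaining need.
On the post-grant state, foxtrot, bravo is a maximal run — nothing extends it. Walking it through:
  pool = (2, 1)
  foxtrot needs (2, 1) <= (2, 1) -> finishes; pool += (2, 1) = (4, 2)
  bravo needs (3, 0) <= (4, 2) -> finishes; pool += (2, 0) = (6, 2)
  charlie still needs (2, 4) but only (6, 2) is free — short on R3
  echo still needs (5, 3) but only (6, 2) is free — short on R3
  india still needs (6, 4) but only (6, 2) is free — short on R3
Processes that could never finish after the grant: charlie, echo and india.


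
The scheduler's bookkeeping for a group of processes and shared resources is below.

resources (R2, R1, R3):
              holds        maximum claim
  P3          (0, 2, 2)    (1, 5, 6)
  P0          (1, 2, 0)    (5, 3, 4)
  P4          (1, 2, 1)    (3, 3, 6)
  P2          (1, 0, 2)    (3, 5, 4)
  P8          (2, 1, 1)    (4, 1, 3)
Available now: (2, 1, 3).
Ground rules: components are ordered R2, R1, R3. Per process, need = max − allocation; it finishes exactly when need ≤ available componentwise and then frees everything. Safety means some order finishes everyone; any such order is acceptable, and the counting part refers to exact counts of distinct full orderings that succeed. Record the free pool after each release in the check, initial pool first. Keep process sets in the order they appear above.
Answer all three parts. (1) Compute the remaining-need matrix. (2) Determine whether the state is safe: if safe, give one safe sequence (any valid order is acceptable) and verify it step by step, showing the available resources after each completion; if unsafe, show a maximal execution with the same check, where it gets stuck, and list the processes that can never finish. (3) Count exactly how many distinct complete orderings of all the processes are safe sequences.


(1) Outstanding need per process (order R2, R1, R3):
  P3: (1, 3, 4)
  P0: (4, 1, 4)
  P4: (2, 1, 5)
  P2: (2, 5, 2)
  P8: (2, 0, 2)
(2) The state is SAFE; one workable sequence: P8, P0, P3, P2, P4.
Key observation: reading the order forward, P8 is the first process whose need (2, 0, 2) meets the free pool (2, 1, 3) exactly on a resource it requests.
Verifying each step:
  pool = (2, 1, 3)
  P8: need (2, 0, 2) fits (2, 1, 3); releases (2, 1, 1), pool now (4, 2, 4)
  P0: need (4, 1, 4) fits (4, 2, 4); releases (1, 2, 0), pool now (5, 4, 4)
  P3: need (1, 3, 4) fits (5, 4, 4); releases (0, 2, 2), pool now (5, 6, 6)
  P2: need (2, 5, 2) fits (5, 6, 6); releases (1, 0, 2), pool now (6, 6, 8)
  P4: need (2, 1, 5) fits (6, 6, 8); releases (1, 2, 1), pool now (7, 8, 9)
(3) Exactly 2 of the possible complete orderings are safe sequences.


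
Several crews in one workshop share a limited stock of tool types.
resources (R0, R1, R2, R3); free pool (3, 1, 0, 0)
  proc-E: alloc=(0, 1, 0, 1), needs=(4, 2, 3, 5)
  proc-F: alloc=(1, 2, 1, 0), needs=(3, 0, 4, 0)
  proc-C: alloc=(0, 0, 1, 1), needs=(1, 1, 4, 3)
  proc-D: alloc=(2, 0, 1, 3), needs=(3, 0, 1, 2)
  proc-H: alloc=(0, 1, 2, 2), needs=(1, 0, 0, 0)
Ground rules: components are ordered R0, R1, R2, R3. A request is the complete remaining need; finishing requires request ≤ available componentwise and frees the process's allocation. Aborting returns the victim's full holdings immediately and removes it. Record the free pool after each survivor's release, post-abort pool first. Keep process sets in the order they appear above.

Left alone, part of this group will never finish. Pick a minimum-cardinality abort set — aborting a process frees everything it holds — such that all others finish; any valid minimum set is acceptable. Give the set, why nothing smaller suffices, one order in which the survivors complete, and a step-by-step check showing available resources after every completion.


Abort proc-C.
Key observation: aborting proc-C returns (0, 0, 1, 1), and proc-F — hopeless before — runs at step 3 with the returned capacity in the pool.
Minimality: the empty abort set fails — the state is deadlocked as it stands.
One survivor order: proc-H, proc-D, proc-F, proc-E. Verifying each step (post-abort pool first):
  pool = (3, 1, 1, 1)
  proc-H needs (1, 0, 0, 0) <= (3, 1, 1, 1) -> finishes; pool += (0, 1, 2, 2) = (3, 2, 3, 3)
  proc-D needs (3, 0, 1, 2) <= (3, 2, 3, 3) -> finishes; pool += (2, 0, 1, 3) = (5, 2, 4, 6)
  proc-F needs (3, 0, 4, 0) <= (5, 2, 4, 6) -> finishes; pool += (1, 2, 1, 0) = (6, 4, 5, 6)
  proc-E needs (4, 2, 3, 5) <= (6, 4, 5, 6) -> finishes; pool += (0, 1, 0, 1) = (6, 5, 5, 7)


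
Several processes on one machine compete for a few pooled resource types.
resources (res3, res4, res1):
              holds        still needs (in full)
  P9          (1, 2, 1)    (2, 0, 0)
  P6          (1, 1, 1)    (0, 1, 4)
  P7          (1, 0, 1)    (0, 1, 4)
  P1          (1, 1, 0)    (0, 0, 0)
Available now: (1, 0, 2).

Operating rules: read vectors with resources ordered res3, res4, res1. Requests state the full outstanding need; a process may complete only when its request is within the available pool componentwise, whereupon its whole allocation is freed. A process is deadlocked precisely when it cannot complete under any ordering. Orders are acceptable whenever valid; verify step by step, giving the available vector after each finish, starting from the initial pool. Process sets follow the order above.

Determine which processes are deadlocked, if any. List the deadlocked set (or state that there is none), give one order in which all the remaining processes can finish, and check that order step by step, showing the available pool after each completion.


Deadlocked: P6 and P7.
Key observation: the pool after P1, P9 is (3, 3, 3); every surviving request exceeds it in res1, so progress ends there.
The rest can finish in the order P1, P9. Step-by-step check:
  pool = (1, 0, 2)
  run P1 (needs (0, 0, 0), free (1, 0, 2)); after release of (1, 1, 0) the pool is (2, 1, 2)
  run P9 (needs (2, 0, 0), free (2, 1, 2)); after release of (1, 2, 1) the pool is (3, 3, 3)
The blocked processes can never fit:
  P6 still needs (0, 1, 4) but only (3, 3, 3) is free — short on res1
  P7 still needs (0, 1, 4) but only (3, 3, 3) is free — short on res1


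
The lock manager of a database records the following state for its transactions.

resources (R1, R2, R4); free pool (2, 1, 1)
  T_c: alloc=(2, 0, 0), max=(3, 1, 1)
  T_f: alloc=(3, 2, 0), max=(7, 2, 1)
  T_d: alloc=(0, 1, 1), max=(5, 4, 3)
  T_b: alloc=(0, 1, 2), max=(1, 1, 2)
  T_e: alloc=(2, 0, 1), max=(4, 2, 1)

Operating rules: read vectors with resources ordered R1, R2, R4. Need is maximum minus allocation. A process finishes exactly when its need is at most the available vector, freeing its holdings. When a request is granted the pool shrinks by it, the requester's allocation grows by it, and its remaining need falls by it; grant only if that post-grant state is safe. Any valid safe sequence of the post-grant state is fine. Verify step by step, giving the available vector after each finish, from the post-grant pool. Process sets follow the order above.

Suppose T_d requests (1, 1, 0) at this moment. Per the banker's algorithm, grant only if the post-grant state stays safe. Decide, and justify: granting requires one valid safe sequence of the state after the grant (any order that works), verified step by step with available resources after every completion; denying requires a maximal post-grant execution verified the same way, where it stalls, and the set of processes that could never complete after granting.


DENY: after the grant no complete ordering would exist.
Key observation: after T_b, T_c the pool peaks at (3, 1, 3), and each blocked process is short somewhere: T_f on R1; T_d on R1, R2; T_e on R2.
On the post-grant state, T_b, T_c is a maximal run — nothing extends it. Step-by-step check:
  pool = (1, 0, 1)
  T_b needs (1, 0, 0) <= (1, 0, 1) -> finishes; pool += (0, 1, 2) = (1, 1, 3)
  T_c needs (1, 1, 1) <= (1, 1, 3) -> finishes; pool += (2, 0, 0) = (3, 1, 3)
  T_f cannot run: need (4, 0, 1) vs free (3, 1, 3) (insufficient R1)
  T_d cannot run: need (4, 2, 2) vs free (3, 1, 3) (insufficient R1 and R2)
  T_e cannot run: need (2, 2, 0) vs free (3, 1, 3) (insufficient R2)
Processes that could never finish after the grant: T_f, T_d and T_e.


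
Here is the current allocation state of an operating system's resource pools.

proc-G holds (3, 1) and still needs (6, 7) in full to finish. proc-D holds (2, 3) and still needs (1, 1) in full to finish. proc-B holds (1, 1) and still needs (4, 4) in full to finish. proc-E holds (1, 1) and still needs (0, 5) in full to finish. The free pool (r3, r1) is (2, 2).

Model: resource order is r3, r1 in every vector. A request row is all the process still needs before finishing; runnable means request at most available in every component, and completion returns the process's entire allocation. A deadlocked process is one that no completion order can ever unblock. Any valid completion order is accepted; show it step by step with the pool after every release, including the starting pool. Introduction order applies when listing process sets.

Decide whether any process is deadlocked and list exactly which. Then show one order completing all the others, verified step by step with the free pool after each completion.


No process is deadlocked.
Key observation: proc-D leads a chain of completions in which each release enables another process.
The rest can finish in the order proc-D, proc-B, proc-E, proc-G. Walking it through:
  pool = (2, 2)
  run proc-D (needs (1, 1), free (2, 2)); after release of (2, 3) the pool is (4, 5)
  run proc-B (needs (4, 4), free (4, 5)); after release of (1, 1) the pool is (5, 6)
  run proc-E (needs (0, 5), free (5, 6)); after release of (1, 1) the pool is (6, 7)
  run proc-G (needs (6, 7), free (6, 7)); after release of (3, 1) the pool is (9, 8)


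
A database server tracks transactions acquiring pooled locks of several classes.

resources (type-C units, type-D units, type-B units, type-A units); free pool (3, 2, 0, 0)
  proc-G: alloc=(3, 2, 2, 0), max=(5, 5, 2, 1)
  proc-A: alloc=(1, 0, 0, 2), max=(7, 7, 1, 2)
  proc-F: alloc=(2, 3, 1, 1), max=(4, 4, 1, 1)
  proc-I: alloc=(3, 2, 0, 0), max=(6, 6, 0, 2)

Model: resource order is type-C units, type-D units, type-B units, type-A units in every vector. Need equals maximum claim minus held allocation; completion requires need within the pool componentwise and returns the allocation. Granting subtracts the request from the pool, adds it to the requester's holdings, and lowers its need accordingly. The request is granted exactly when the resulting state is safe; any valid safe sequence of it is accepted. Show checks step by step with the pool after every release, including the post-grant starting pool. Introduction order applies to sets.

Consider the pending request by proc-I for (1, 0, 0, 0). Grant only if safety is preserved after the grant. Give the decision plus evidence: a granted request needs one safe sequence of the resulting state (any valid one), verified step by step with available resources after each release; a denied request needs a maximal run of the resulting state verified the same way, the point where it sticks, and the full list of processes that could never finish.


GRANT — the state after the grant stays safe, e.g. via proc-F, proc-G, proc-A, proc-I.
Key observation: post-grant, (2, 2, 0, 0) remains, and an order beginning with proc-F completes everyone.
Check on the post-grant state, step by step:
  pool = (2, 2, 0, 0)
  proc-F: need (2, 1, 0, 0) fits (2, 2, 0, 0); releases (2, 3, 1, 1), pool now (4, 5, 1, 1)
  proc-G: need (2, 3, 0, 1) fits (4, 5, 1, 1); releases (3, 2, 2, 0), pool now (7, 7, 3, 1)
  proc-A: need (6, 7, 1, 0) fits (7, 7, 3, 1); releases (1, 0, 0, 2), pool now (8, 7, 3, 3)
  proc-I: need (2, 4, 0, 2) fits (8, 7, 3, 3); releases (4, 2, 0, 0), pool now (12, 9, 3, 3)


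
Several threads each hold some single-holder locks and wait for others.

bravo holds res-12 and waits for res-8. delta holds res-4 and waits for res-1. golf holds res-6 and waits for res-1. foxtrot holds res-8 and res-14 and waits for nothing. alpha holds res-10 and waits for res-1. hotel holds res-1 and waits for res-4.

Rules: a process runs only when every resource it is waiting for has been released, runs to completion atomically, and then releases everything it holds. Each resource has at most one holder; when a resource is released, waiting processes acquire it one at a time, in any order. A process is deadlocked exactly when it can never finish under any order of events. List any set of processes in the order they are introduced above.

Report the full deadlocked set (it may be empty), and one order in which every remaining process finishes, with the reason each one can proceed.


The deadlocked set is delta, golf, alpha and hotel.
Key observation: the knot is the closed ring of waits delta -> hotel -> delta; golf and alpha wait into the deadlock from upstream.
A valid finishing order for the others: foxtrot, bravo.
Check, step by step:
  foxtrot: no waits; runs immediately, freeing res-8 and res-14
  bravo: everything it awaited (res-8) is free; runs, freeing res-12


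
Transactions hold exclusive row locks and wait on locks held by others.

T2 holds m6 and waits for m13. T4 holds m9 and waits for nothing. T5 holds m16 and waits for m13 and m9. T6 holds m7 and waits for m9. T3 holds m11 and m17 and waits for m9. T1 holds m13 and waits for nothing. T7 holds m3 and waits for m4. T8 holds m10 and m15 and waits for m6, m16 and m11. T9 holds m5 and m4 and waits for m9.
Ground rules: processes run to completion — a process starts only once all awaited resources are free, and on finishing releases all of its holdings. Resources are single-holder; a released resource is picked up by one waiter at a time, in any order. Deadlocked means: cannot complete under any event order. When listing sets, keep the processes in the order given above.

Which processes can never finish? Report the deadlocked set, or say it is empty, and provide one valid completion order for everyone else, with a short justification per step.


The deadlocked set is empty.
Key observation: every chain of waits terminates; starting from the processes that wait on nothing, all the rest unlock in turn.
A valid finishing order for the others: T4, T9, T7, T3, T1, T5, T2, T6, T8.
Verifying each step:
  T4: no waits; runs immediately, freeing m9
  T9 waits on m9 — all released -> runs and releases m5 and m4
  T7 waits on m4 — all released -> runs and releases m3
  T3 waits on m9 — all released -> runs and releases m11 and m17
  T1: no waits; runs immediately, freeing m13
  T5 waits on m13 and m9 — all released -> runs and releases m16
  T2 waits on m13 — all released -> runs and releases m6
  T6 waits on m9 — all released -> runs and releases m7
  T8 waits on m6, m16 and m11 — all released -> runs and releases m10 and m15


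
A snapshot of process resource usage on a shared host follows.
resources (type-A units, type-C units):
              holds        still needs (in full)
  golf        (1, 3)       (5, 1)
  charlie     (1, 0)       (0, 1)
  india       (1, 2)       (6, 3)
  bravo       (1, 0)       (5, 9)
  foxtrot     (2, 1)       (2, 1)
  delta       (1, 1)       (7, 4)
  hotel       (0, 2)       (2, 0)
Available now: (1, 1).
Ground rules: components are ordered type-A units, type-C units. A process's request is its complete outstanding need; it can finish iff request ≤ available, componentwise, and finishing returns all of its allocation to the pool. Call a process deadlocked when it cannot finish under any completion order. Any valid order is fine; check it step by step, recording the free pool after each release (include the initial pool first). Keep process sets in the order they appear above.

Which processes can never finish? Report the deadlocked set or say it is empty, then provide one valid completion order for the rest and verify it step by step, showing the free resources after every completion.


Deadlocked set: golf, india, bravo and delta.
Key observation: even finishing charlie, hotel, foxtrot leaves just (4, 4) free — too little type-A units for any of the remaining processes.
The rest can finish in the order charlie, hotel, foxtrot. Step-by-step check:
  pool = (1, 1)
  run charlie (needs (0, 1), free (1, 1)); after release of (1, 0) the pool is (2, 1)
  run hotel (needs (2, 0), free (2, 1)); after release of (0, 2) the pool is (2, 3)
  run foxtrot (needs (2, 1), free (2, 3)); after release of (2, 1) the pool is (4, 4)
None of the blocked processes ever fits:
  golf cannot run: need (5, 1) vs free (4, 4) (insufficient type-A units)
  india cannot run: need (6, 3) vs free (4, 4) (insufficient type-A units)
  bravo cannot run: need (5, 9) vs free (4, 4) (insufficient type-A units and type-C units)
  delta cannot run: need (7, 4) vs free (4, 4) (insufficient type-A units)


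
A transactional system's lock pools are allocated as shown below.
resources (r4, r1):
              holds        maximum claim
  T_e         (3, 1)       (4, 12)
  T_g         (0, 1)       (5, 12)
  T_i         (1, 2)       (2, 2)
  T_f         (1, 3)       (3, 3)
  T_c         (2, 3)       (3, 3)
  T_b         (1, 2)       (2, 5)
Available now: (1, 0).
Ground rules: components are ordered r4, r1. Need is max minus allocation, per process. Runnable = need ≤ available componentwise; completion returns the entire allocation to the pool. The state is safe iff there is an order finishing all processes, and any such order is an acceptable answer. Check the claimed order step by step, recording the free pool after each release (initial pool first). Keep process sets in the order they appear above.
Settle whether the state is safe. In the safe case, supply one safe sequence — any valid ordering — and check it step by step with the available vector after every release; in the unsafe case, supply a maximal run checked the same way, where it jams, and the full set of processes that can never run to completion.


The state is UNSAFE.
Key observation: T_i, T_f, T_b, T_c can finish, but then (6, 10) is all there is, and the blocked group's r1 demands exceed it.
A maximal execution: T_i, T_f, T_b, T_c — then nothing else fits. Walking it through:
  pool = (1, 0)
  run T_i (needs (1, 0), free (1, 0)); after release of (1, 2) the pool is (2, 2)
  run T_f (needs (2, 0), free (2, 2)); after release of (1, 3) the pool is (3, 5)
  run T_b (needs (1, 3), free (3, 5)); after release of (1, 2) the pool is (4, 7)
  run T_c (needs (1, 0), free (4, 7)); after release of (2, 3) the pool is (6, 10)
  T_e cannot run: need (1, 11) vs free (6, 10) (insufficient r1)
  T_g cannot run: need (5, 11) vs free (6, 10) (insufficient r1)
Never able to finish: T_e and T_g.


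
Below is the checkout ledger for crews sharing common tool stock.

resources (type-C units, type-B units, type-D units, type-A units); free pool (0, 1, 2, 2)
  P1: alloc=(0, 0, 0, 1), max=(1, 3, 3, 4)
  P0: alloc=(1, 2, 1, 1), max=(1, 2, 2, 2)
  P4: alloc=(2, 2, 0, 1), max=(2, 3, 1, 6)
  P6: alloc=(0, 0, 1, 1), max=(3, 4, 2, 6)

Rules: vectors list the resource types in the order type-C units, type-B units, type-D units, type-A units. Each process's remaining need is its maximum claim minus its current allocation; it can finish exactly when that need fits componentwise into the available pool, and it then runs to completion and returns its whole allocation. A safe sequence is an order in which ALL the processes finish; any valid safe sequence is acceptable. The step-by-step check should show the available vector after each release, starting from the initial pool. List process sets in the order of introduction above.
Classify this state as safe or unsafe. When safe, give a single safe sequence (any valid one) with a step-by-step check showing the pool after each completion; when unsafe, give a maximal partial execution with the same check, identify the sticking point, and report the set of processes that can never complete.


UNSAFE — no complete ordering exists.
Key observation: once P0, P1 finish, the pool peaks at (1, 3, 3, 4) — and every remaining process still needs more type-A units than that.
A maximal execution: P0, P1 — then nothing else fits. Step-by-step check:
  pool = (0, 1, 2, 2)
  P0 needs (0, 0, 1, 1) <= (0, 1, 2, 2) -> finishes; pool += (1, 2, 1, 1) = (1, 3, 3, 3)
  P1 needs (1, 3, 3, 3) <= (1, 3, 3, 3) -> finishes; pool += (0, 0, 0, 1) = (1, 3, 3, 4)
  P4 still needs (0, 1, 1, 5) but only (1, 3, 3, 4) is free — short on type-A units
  P6 still needs (3, 4, 1, 5) but only (1, 3, 3, 4) is free — short on type-C units, type-B units and type-A units
Never able to finish: P4 and P6.


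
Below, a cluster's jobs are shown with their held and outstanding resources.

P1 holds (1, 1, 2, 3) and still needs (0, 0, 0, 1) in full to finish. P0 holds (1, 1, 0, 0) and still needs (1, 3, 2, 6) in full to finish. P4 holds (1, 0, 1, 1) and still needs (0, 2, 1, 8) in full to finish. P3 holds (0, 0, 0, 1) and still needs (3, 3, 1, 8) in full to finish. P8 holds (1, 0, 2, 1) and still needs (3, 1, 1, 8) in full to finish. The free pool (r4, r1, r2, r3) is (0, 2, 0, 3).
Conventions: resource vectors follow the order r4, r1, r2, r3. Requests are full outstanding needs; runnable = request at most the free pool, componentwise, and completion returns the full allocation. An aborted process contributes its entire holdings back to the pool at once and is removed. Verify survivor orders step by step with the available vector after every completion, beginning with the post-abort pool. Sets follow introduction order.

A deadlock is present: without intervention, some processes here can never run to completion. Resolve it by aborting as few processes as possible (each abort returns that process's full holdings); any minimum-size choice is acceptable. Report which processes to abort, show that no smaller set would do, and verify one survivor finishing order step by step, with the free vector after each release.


Abort P3 and P8.
Key observation: P4 could never have finished before the abort; with (1, 0, 2, 2) returned by P3 and P8, it fits at step 3.
Why nothing smaller works — every single abort fails: P1 alone leaves P4 blocked (short on r3); P0 alone leaves P4 blocked (short on r3); P4 alone leaves P3 blocked (short on r3); P3 alone leaves P4 blocked (short on r3); P8 alone leaves P4 blocked (short on r3).
One survivor order: P1, P0, P4. Step-by-step check (post-abort pool first):
  pool = (1, 2, 2, 5)
  run P1 (needs (0, 0, 0, 1), free (1, 2, 2, 5)); after release of (1, 1, 2, 3) the pool is (2, 3, 4, 8)
  run P0 (needs (1, 3, 2, 6), free (2, 3, 4, 8)); after release of (1, 1, 0, 0) the pool is (3, 4, 4, 8)
  run P4 (needs (0, 2, 1, 8), free (3, 4, 4, 8)); after release of (1, 0, 1, 1) the pool is (4, 4, 5, 9)


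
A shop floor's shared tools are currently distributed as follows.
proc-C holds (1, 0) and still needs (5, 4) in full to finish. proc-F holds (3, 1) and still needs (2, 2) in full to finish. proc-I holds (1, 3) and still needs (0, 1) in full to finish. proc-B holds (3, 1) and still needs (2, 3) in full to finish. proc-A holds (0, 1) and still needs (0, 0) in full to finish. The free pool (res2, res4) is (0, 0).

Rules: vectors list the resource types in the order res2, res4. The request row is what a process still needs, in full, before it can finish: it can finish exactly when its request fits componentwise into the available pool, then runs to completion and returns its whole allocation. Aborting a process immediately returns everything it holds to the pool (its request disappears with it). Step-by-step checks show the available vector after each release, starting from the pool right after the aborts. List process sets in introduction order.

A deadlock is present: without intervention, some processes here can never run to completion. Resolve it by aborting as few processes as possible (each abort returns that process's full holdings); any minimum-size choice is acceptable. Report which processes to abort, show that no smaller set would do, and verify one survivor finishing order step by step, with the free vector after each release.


Minimum abort set: proc-C.
Key observation: proc-F was stuck for good until proc-C gave back (1, 0); in the order shown it finishes at step 3.
No smaller set exists: with zero aborts the deadlock remains.
One survivor order: proc-A, proc-I, proc-F, proc-B. Step-by-step check (post-abort pool first):
  pool = (1, 0)
  run proc-A (needs (0, 0), free (1, 0)); after release of (0, 1) the pool is (1, 1)
  run proc-I (needs (0, 1), free (1, 1)); after release of (1, 3) the pool is (2, 4)
  run proc-F (needs (2, 2), free (2, 4)); after release of (3, 1) the pool is (5, 5)
  run proc-B (needs (2, 3), free (5, 5)); after release of (3, 1) the pool is (8, 6)


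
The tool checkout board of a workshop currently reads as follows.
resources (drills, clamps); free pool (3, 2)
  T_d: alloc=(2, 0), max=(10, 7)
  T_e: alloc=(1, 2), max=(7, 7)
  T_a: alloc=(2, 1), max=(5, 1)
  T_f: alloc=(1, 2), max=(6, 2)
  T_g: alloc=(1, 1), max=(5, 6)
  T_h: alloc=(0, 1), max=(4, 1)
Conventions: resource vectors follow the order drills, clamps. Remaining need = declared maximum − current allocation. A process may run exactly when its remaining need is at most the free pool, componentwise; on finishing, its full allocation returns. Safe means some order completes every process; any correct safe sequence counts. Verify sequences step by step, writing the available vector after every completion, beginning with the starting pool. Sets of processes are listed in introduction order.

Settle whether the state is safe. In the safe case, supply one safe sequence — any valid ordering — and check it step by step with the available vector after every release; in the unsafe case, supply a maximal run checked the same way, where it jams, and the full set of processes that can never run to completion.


SAFE, for example via the order T_a, T_f, T_e, T_h, T_g, T_d.
Key observation: the first exact fit in this order is T_a — it needs (3, 0) with (3, 2) free, meeting a requested resource to the last unit.
Step-by-step check:
  pool = (3, 2)
  T_a needs (3, 0) <= (3, 2) -> finishes; pool += (2, 1) = (5, 3)
  T_f needs (5, 0) <= (5, 3) -> finishes; pool += (1, 2) = (6, 5)
  T_e needs (6, 5) <= (6, 5) -> finishes; pool += (1, 2) = (7, 7)
  T_h needs (4, 0) <= (7, 7) -> finishes; pool += (0, 1) = (7, 8)
  T_g needs (4, 5) <= (7, 8) -> finishes; pool += (1, 1) = (8, 9)
  T_d needs (8, 7) <= (8, 9) -> finishes; pool += (2, 0) = (10, 9)


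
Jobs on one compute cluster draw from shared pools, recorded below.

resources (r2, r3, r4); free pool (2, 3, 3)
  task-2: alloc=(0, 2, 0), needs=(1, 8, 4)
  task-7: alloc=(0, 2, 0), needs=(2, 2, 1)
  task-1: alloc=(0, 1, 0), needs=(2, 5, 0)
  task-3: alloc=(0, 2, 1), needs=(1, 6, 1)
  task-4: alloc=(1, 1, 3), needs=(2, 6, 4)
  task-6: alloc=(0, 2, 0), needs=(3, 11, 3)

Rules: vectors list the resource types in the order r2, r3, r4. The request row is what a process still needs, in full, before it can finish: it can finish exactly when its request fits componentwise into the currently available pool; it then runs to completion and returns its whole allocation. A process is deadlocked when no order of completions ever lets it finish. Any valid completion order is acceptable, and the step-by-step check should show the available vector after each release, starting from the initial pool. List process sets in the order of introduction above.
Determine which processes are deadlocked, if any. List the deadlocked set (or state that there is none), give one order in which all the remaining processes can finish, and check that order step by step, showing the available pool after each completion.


Nothing here is deadlocked.
Key observation: starting with task-7, each completion frees enough for the next — no one is permanently blocked.
One completion order for the rest: task-7, task-1, task-3, task-4, task-2, task-6. Check, step by step:
  pool = (2, 3, 3)
  run task-7 (needs (2, 2, 1), free (2, 3, 3)); after release of (0, 2, 0) the pool is (2, 5, 3)
  run task-1 (needs (2, 5, 0), free (2, 5, 3)); after release of (0, 1, 0) the pool is (2, 6, 3)
  run task-3 (needs (1, 6, 1), free (2, 6, 3)); after release of (0, 2, 1) the pool is (2, 8, 4)
  run task-4 (needs (2, 6, 4), free (2, 8, 4)); after release of (1, 1, 3) the pool is (3, 9, 7)
  run task-2 (needs (1, 8, 4), free (3, 9, 7)); after release of (0, 2, 0) the pool is (3, 11, 7)
  run task-6 (needs (3, 11, 3), free (3, 11, 7)); after release of (0, 2, 0) the pool is (3, 13, 7)


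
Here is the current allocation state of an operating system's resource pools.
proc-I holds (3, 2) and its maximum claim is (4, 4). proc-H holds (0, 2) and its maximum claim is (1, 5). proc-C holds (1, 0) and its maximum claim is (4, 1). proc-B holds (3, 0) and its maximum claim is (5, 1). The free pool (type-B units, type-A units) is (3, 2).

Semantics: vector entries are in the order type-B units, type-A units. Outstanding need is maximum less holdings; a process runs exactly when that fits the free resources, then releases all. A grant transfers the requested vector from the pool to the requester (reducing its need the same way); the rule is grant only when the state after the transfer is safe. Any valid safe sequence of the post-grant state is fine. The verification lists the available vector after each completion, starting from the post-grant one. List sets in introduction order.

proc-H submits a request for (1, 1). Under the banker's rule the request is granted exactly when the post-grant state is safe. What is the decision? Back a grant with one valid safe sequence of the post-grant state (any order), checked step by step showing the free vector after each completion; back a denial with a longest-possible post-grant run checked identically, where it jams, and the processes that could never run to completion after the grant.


DENY — the pretend-granted state is unsafe.
Key observation: no order helps: past proc-B, proc-C, the free pool tops out at (6, 1), below what each blocked process needs in type-A units.
Pretend the grant happened; the run proc-B, proc-C goes as far as possible. Check, step by step:
  pool = (2, 1)
  proc-B: need (2, 1) fits (2, 1); releases (3, 0), pool now (5, 1)
  proc-C: need (3, 1) fits (5, 1); releases (1, 0), pool now (6, 1)
  proc-I still needs (1, 2) but only (6, 1) is free — short on type-A units
  proc-H still needs (0, 2) but only (6, 1) is free — short on type-A units
Processes that could never finish after the grant: proc-I and proc-H.
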